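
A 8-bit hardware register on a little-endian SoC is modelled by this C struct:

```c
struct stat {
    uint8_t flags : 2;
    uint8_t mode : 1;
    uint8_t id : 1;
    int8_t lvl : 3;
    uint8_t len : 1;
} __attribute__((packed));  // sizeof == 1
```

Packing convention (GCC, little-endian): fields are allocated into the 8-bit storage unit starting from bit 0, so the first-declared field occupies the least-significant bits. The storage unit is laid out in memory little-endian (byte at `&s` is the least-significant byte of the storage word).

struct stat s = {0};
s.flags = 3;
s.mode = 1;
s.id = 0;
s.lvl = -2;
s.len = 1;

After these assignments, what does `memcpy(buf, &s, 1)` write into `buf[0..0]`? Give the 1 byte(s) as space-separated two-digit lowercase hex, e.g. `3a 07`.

[0+:2] flags=3 & 0x3 = 0x3; word=0x03
[2+:1] mode=1 & 0x1 = 0x1; word=0x07
[3+:1] id=0 & 0x1 = 0x0; word=0x07
[4+:3] lvl=-2 & 0x7 = 0x6; word=0x67
[7+:1] len=1 & 0x1 = 0x1; word=0xe7
word = 0xe7 → little-endian bytes:
  [0]=0xe7

e7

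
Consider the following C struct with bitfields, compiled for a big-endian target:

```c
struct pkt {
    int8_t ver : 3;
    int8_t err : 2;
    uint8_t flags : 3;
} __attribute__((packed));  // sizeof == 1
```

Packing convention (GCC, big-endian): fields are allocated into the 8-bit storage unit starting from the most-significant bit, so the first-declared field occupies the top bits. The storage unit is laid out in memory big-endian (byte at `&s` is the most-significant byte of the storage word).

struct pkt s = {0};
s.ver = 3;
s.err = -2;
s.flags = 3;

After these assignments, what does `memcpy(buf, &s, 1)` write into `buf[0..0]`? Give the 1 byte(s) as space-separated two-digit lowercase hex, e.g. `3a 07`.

ver (3b) val=3 bits=0x3 at bit 5: 0x60
err (2b) val=-2 bits=0x2 at bit 3: 0x70
flags (3b) val=3 bits=0x3 at bit 0: 0x73
word = 0x73 → big-endian bytes:
  [0]=0x73

73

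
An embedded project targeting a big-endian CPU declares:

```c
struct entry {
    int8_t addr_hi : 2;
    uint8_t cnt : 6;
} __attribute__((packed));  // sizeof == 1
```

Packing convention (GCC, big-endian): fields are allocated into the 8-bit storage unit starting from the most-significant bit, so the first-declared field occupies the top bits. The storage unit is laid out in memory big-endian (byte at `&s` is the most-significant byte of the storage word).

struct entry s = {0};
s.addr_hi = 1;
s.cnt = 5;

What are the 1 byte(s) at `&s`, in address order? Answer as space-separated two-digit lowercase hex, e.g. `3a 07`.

addr_hi (2b) val=1 bits=0x1 at bit 6: 0x40
cnt (6b) val=5 bits=0x5 at bit 0: 0x45
word = 0x45 → big-endian bytes:
  [0]=0x45

45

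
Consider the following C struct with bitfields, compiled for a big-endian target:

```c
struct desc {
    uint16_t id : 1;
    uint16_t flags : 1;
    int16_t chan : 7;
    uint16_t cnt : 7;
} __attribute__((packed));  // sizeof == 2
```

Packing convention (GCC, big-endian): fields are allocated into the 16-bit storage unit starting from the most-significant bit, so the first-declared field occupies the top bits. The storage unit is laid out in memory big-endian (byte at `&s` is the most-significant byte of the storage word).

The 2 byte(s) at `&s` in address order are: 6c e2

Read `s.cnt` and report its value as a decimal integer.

[0]=0x6c [1]=0xe2 (big-endian) → word 0x6ce2
id:1 @ bit 15 → (0x6ce2>>15)&0x1 = 0x0
flags:1 @ bit 14 → (0x6ce2>>14)&0x1 = 0x1
chan:7 @ bit 7 → (0x6ce2>>7)&0x7f = 0x59
cnt:7 @ bit 0 → (0x6ce2>>0)&0x7f = 0x62  ←

98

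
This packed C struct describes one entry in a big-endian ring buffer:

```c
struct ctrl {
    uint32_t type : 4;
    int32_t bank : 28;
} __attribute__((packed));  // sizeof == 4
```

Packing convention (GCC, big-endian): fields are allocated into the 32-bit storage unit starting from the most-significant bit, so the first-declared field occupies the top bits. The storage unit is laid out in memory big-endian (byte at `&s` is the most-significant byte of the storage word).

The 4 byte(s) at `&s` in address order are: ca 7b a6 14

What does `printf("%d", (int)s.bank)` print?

[0]=0xca [1]=0x7b [2]=0xa6 [3]=0x14 (big-endian) → word 0xca7ba614
type [28+:4] = (word>>28) & 0xf = 12
bank [0+:28] = (word>>0) & 0xfffffff = 175875604  ←
bank signed 28b, MSB=1: 175875604 - 268435456 = -92559852

-92559852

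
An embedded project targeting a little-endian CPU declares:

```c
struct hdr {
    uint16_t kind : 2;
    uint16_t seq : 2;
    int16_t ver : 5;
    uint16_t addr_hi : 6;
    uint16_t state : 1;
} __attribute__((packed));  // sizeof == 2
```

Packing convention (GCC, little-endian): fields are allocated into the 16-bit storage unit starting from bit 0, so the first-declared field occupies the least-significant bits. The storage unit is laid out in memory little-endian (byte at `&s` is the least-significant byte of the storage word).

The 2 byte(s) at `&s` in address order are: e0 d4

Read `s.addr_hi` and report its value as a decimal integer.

[0]=0xe0 [1]=0xd4 (little-endian) → word 0xd4e0
kind:2 @ bit 0 → (0xd4e0>>0)&0x3 = 0x0
seq:2 @ bit 2 → (0xd4e0>>2)&0x3 = 0x0
ver:5 @ bit 4 → (0xd4e0>>4)&0x1f = 0xe
addr_hi:6 @ bit 9 → (0xd4e0>>9)&0x3f = 0x2a  ←
state:1 @ bit 15 → (0xd4e0>>15)&0x1 = 0x1

42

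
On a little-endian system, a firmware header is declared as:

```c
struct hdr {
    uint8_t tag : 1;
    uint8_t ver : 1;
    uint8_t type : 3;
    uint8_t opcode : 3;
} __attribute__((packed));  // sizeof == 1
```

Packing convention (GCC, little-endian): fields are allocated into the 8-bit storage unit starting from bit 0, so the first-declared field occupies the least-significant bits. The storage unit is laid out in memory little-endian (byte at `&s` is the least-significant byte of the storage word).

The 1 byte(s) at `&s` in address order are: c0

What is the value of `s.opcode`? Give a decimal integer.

[0]=0xc0 (little-endian) → word 0xc0
tag [0+:1] = (word>>0) & 0x1 = 0
ver [1+:1] = (word>>1) & 0x1 = 0
type [2+:3] = (word>>2) & 0x7 = 0
opcode [5+:3] = (word>>5) & 0x7 = 6  ←

6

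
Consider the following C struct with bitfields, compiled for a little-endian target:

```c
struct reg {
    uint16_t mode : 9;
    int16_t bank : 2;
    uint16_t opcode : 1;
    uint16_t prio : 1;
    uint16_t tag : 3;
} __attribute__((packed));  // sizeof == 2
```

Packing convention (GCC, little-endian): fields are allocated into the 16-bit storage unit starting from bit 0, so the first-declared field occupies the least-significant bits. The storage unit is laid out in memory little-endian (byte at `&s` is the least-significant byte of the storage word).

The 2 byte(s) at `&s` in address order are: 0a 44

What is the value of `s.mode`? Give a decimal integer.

[0]=0x0a [1]=0x44 (little-endian) → word 0x440a
mode:9 @ bit 0 → (0x440a>>0)&0x1ff = 0xa  ←
bank:2 @ bit 9 → (0x440a>>9)&0x3 = 0x2
opcode:1 @ bit 11 → (0x440a>>11)&0x1 = 0x0
prio:1 @ bit 12 → (0x440a>>12)&0x1 = 0x0
tag:3 @ bit 13 → (0x440a>>13)&0x7 = 0x2

10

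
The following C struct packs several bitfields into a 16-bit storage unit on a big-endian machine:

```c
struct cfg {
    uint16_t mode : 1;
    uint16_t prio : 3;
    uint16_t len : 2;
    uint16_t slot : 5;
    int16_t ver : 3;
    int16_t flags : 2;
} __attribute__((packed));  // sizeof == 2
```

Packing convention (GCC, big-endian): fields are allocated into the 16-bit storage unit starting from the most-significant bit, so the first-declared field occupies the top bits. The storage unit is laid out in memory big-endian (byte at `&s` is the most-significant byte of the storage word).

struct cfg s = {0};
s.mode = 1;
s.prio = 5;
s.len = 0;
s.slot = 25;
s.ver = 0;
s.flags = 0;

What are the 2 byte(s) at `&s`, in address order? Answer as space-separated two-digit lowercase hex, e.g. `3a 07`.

[15+:1] mode=1 & 0x1 = 0x1; word=0x8000
[12+:3] prio=5 & 0x7 = 0x5; word=0xd000
[10+:2] len=0 & 0x3 = 0x0; word=0xd000
[5+:5] slot=25 & 0x1f = 0x19; word=0xd320
[2+:3] ver=0 & 0x7 = 0x0; word=0xd320
[0+:2] flags=0 & 0x3 = 0x0; word=0xd320
word = 0xd320 → big-endian bytes:
  [0]=0xd3  [1]=0x20

d3 20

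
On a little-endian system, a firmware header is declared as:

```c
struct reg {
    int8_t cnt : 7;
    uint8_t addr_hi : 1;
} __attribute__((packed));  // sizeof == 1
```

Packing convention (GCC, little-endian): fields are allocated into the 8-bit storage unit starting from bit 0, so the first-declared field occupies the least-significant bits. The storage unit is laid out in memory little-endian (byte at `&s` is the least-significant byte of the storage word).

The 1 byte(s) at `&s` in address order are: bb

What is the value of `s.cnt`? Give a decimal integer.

[0]=0xbb (little-endian) → word 0xbb
cnt:7 @ bit 0 → (0xbb>>0)&0x7f = 0x3b  ←
addr_hi:1 @ bit 7 → (0xbb>>7)&0x1 = 0x1
cnt signed 7b, MSB=0: value = 59

59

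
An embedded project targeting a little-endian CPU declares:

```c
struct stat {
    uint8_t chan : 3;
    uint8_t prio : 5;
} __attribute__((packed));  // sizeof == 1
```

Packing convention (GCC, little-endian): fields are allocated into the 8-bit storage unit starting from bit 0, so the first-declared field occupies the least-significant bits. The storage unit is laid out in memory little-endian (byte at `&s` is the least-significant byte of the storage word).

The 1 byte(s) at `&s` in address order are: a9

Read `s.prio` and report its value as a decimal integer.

21

[0]=0xa9 (little-endian) → word 0xa9
chan [0+:3] = (word>>0) & 0x7 = 1
prio [3+:5] = (word>>3) & 0x1f = 21  ←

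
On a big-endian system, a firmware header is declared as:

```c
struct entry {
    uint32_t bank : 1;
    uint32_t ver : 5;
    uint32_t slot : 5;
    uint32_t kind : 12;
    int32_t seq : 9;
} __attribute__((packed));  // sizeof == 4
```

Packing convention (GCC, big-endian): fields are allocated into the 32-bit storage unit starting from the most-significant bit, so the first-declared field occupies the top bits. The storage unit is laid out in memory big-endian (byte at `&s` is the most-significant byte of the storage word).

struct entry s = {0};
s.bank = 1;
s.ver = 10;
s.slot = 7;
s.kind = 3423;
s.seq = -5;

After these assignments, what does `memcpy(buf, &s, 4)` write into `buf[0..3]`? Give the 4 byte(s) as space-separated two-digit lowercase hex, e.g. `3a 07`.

bank (1b) val=1 bits=0x1 at bit 31: 0x80000000
ver (5b) val=10 bits=0xa at bit 26: 0xa8000000
slot (5b) val=7 bits=0x7 at bit 21: 0xa8e00000
kind (12b) val=3423 bits=0xd5f at bit 9: 0xa8fabe00
seq (9b) val=-5 bits=0x1fb at bit 0: 0xa8fabffb
word = 0xa8fabffb → big-endian bytes:
  [0]=0xa8  [1]=0xfa  [2]=0xbf  [3]=0xfb

a8 fa bf fb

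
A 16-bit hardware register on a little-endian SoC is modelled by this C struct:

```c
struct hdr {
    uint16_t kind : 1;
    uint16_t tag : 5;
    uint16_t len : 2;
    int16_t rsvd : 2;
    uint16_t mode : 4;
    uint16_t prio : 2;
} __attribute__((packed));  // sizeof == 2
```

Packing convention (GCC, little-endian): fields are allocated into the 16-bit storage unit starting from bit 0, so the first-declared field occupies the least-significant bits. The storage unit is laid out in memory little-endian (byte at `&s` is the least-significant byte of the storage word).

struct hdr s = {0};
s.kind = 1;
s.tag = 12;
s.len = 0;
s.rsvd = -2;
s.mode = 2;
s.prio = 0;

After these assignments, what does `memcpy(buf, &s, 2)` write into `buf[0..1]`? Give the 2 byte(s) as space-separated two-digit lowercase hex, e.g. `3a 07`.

19 0a

kind:1 = 1 → 0x1 << 0 → word 0x0001
tag:5 = 12 → 0xc << 1 → word 0x0019
len:2 = 0 → 0x0 << 6 → word 0x0019
rsvd:2 = -2 → 0x2 << 8 → word 0x0219
mode:4 = 2 → 0x2 << 10 → word 0x0a19
prio:2 = 0 → 0x0 << 14 → word 0x0a19
word = 0x0a19 → little-endian bytes:
  [0]=0x19  [1]=0x0a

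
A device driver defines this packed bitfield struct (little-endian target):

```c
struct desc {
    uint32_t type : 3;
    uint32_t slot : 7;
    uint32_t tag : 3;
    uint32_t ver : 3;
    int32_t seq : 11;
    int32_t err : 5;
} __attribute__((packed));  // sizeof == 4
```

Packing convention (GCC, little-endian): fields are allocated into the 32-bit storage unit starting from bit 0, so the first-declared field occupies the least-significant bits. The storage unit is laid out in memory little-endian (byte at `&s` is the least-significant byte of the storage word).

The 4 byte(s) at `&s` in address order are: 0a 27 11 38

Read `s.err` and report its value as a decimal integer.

[0]=0x0a [1]=0x27 [2]=0x11 [3]=0x38 (little-endian) → word 0x3811270a
type [0+:3] = (word>>0) & 0x7 = 2
slot [3+:7] = (word>>3) & 0x7f = 97
tag [10+:3] = (word>>10) & 0x7 = 1
ver [13+:3] = (word>>13) & 0x7 = 1
seq [16+:11] = (word>>16) & 0x7ff = 17
err [27+:5] = (word>>27) & 0x1f = 7  ←
err signed 5b, MSB=0: value = 7

7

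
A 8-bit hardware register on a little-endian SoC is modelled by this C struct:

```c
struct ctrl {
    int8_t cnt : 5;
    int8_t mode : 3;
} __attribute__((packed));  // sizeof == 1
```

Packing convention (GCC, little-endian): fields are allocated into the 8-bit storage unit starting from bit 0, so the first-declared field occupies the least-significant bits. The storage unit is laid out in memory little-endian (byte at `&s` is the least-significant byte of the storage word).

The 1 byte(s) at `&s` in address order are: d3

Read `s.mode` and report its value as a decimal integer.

[0]=0xd3 (little-endian) → word 0xd3
cnt:5 @ bit 0 → (0xd3>>0)&0x1f = 0x13
mode:3 @ bit 5 → (0xd3>>5)&0x7 = 0x6  ←
mode signed 3b, MSB=1: 6 - 8 = -2

-2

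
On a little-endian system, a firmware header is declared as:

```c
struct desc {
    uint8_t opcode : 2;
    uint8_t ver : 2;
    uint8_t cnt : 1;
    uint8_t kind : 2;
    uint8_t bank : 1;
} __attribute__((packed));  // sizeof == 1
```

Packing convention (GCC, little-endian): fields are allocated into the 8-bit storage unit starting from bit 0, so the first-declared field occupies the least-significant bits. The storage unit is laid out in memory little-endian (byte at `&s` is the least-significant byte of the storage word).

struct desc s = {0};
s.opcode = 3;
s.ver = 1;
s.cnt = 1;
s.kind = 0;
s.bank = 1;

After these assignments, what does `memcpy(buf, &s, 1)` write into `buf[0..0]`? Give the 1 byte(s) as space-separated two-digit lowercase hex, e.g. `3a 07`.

97

opcode:2 = 3 → 0x3 << 0 → word 0x03
ver:2 = 1 → 0x1 << 2 → word 0x07
cnt:1 = 1 → 0x1 << 4 → word 0x17
kind:2 = 0 → 0x0 << 5 → word 0x17
bank:1 = 1 → 0x1 << 7 → word 0x97
word = 0x97 → little-endian bytes:
  [0]=0x97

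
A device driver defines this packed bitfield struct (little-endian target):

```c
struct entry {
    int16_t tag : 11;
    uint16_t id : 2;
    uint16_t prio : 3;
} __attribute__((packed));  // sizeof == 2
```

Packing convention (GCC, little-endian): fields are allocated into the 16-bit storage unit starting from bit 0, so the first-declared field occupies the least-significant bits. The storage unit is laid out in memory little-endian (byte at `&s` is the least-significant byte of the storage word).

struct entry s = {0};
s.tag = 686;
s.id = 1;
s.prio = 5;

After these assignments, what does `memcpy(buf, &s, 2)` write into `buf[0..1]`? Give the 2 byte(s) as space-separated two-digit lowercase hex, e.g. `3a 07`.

ae aa

[0+:11] tag=686 & 0x7ff = 0x2ae; word=0x02ae
[11+:2] id=1 & 0x3 = 0x1; word=0x0aae
[13+:3] prio=5 & 0x7 = 0x5; word=0xaaae
word = 0xaaae → little-endian bytes:
  [0]=0xae  [1]=0xaa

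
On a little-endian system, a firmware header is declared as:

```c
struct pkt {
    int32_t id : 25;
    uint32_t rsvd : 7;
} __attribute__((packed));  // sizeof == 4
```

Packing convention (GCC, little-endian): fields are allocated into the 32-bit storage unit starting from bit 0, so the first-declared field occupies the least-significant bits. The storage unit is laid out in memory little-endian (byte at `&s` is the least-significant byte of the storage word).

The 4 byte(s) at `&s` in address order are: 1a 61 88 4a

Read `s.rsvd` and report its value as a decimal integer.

[0]=0x1a [1]=0x61 [2]=0x88 [3]=0x4a (little-endian) → word 0x4a88611a
id [0+:25] = (word>>0) & 0x1ffffff = 8937754
rsvd [25+:7] = (word>>25) & 0x7f = 37  ←

37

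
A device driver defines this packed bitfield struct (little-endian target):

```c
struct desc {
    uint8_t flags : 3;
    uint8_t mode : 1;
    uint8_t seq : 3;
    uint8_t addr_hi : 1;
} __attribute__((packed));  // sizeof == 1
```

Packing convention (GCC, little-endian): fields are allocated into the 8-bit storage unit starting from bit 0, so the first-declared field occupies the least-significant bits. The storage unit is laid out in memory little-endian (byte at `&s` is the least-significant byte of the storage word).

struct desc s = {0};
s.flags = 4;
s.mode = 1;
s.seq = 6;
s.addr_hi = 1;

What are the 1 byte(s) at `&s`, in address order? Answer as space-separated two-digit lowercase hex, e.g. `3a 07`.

ec

[0+:3] flags=4 & 0x7 = 0x4; word=0x04
[3+:1] mode=1 & 0x1 = 0x1; word=0x0c
[4+:3] seq=6 & 0x7 = 0x6; word=0x6c
[7+:1] addr_hi=1 & 0x1 = 0x1; word=0xec
word = 0xec → little-endian bytes:
  [0]=0xec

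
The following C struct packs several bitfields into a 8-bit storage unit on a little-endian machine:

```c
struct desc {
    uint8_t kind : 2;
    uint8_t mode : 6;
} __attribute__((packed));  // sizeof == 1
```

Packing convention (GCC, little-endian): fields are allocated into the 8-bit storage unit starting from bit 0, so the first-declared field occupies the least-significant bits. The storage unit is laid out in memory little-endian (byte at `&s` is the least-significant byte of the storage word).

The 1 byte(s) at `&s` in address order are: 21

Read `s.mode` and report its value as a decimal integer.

8

[0]=0x21 (little-endian) → word 0x21
kind:2 @ bit 0 → (0x21>>0)&0x3 = 0x1
mode:6 @ bit 2 → (0x21>>2)&0x3f = 0x8  ←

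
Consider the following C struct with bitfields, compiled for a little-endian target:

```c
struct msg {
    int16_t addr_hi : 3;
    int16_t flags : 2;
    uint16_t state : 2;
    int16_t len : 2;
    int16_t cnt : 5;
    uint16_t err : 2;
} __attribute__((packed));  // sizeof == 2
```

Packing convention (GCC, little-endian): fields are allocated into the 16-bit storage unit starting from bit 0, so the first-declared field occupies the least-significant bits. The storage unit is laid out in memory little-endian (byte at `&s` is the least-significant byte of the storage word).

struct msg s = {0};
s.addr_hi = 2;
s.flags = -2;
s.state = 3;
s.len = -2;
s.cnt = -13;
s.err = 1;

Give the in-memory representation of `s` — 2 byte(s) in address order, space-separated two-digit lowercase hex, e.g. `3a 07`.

72 67

addr_hi:3 = 2 → 0x2 << 0 → word 0x0002
flags:2 = -2 → 0x2 << 3 → word 0x0012
state:2 = 3 → 0x3 << 5 → word 0x0072
len:2 = -2 → 0x2 << 7 → word 0x0172
cnt:5 = -13 → 0x13 << 9 → word 0x2772
err:2 = 1 → 0x1 << 14 → word 0x6772
word = 0x6772 → little-endian bytes:
  [0]=0x72  [1]=0x67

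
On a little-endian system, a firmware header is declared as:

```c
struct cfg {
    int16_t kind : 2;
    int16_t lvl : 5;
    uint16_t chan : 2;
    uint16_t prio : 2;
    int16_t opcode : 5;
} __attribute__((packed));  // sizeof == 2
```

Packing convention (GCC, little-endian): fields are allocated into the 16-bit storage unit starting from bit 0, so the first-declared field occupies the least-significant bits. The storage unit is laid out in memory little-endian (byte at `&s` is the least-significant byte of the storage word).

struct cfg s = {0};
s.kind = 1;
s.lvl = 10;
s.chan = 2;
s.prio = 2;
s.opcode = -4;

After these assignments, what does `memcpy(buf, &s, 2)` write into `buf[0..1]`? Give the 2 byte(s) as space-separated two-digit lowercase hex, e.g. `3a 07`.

kind:2 = 1 → 0x1 << 0 → word 0x0001
lvl:5 = 10 → 0xa << 2 → word 0x0029
chan:2 = 2 → 0x2 << 7 → word 0x0129
prio:2 = 2 → 0x2 << 9 → word 0x0529
opcode:5 = -4 → 0x1c << 11 → word 0xe529
word = 0xe529 → little-endian bytes:
  [0]=0x29  [1]=0xe5

29 e5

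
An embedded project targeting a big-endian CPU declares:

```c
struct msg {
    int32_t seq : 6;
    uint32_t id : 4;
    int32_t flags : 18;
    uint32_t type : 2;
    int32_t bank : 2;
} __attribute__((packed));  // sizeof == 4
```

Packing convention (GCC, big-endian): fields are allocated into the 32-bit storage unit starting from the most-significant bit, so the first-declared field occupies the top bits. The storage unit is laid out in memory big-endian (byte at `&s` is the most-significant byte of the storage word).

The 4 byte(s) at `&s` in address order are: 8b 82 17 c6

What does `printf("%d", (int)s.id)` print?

[0]=0x8b [1]=0x82 [2]=0x17 [3]=0xc6 (big-endian) → word 0x8b8217c6
seq [26+:6] = (word>>26) & 0x3f = 34
id [22+:4] = (word>>22) & 0xf = 14  ←
flags [4+:18] = (word>>4) & 0x3ffff = 8572
type [2+:2] = (word>>2) & 0x3 = 1
bank [0+:2] = (word>>0) & 0x3 = 2

14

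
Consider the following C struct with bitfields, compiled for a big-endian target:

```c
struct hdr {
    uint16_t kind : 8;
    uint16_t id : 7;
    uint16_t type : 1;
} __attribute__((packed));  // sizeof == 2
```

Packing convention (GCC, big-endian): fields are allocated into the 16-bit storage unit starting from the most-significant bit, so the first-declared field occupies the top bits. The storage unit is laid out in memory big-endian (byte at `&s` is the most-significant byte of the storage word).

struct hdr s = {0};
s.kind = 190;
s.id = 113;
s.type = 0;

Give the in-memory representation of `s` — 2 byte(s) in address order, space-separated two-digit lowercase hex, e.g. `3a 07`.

kind:8 = 190 → 0xbe << 8 → word 0xbe00
id:7 = 113 → 0x71 << 1 → word 0xbee2
type:1 = 0 → 0x0 << 0 → word 0xbee2
word = 0xbee2 → big-endian bytes:
  [0]=0xbe  [1]=0xe2

be e2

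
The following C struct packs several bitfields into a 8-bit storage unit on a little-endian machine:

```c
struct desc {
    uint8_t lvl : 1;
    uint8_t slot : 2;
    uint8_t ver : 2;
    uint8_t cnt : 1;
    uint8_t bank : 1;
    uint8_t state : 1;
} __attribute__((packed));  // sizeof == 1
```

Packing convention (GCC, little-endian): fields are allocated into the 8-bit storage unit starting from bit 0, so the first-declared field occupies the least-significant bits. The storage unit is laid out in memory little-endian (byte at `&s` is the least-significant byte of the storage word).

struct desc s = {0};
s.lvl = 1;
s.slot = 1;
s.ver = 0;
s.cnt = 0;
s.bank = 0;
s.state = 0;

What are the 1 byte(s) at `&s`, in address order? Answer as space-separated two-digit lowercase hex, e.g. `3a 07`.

03

lvl:1 = 1 → 0x1 << 0 → word 0x01
slot:2 = 1 → 0x1 << 1 → word 0x03
ver:2 = 0 → 0x0 << 3 → word 0x03
cnt:1 = 0 → 0x0 << 5 → word 0x03
bank:1 = 0 → 0x0 << 6 → word 0x03
state:1 = 0 → 0x0 << 7 → word 0x03
word = 0x03 → little-endian bytes:
  [0]=0x03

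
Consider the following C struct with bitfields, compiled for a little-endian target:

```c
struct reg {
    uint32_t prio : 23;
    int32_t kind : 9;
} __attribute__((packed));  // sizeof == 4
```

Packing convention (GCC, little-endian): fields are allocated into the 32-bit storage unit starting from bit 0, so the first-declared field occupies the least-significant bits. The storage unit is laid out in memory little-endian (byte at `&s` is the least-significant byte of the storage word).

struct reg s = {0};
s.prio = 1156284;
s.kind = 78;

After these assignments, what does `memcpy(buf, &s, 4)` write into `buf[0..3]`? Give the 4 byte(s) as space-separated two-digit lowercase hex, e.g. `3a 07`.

bc a4 11 27

[0+:23] prio=1156284 & 0x7fffff = 0x11a4bc; word=0x0011a4bc
[23+:9] kind=78 & 0x1ff = 0x4e; word=0x2711a4bc
word = 0x2711a4bc → little-endian bytes:
  [0]=0xbc  [1]=0xa4  [2]=0x11  [3]=0x27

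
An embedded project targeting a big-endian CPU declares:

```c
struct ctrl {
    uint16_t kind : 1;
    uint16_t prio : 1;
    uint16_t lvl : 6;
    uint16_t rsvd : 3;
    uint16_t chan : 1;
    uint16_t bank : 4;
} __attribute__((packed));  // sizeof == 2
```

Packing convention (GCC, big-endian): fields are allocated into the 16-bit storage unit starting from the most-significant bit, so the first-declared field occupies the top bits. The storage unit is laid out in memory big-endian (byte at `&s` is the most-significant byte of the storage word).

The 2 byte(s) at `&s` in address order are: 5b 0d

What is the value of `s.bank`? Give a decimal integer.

[0]=0x5b [1]=0x0d (big-endian) → word 0x5b0d
kind [15+:1] = (word>>15) & 0x1 = 0
prio [14+:1] = (word>>14) & 0x1 = 1
lvl [8+:6] = (word>>8) & 0x3f = 27
rsvd [5+:3] = (word>>5) & 0x7 = 0
chan [4+:1] = (word>>4) & 0x1 = 0
bank [0+:4] = (word>>0) & 0xf = 13  ←

13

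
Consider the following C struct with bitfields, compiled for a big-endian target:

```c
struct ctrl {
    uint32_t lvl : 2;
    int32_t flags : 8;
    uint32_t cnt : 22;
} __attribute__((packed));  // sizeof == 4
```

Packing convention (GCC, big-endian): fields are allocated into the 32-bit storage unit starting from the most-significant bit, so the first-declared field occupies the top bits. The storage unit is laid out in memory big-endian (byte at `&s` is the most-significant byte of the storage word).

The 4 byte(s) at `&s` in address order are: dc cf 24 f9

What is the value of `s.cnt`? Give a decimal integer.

[0]=0xdc [1]=0xcf [2]=0x24 [3]=0xf9 (big-endian) → word 0xdccf24f9
lvl:2 @ bit 30 → (0xdccf24f9>>30)&0x3 = 0x3
flags:8 @ bit 22 → (0xdccf24f9>>22)&0xff = 0x73
cnt:22 @ bit 0 → (0xdccf24f9>>0)&0x3fffff = 0xf24f9  ←

992505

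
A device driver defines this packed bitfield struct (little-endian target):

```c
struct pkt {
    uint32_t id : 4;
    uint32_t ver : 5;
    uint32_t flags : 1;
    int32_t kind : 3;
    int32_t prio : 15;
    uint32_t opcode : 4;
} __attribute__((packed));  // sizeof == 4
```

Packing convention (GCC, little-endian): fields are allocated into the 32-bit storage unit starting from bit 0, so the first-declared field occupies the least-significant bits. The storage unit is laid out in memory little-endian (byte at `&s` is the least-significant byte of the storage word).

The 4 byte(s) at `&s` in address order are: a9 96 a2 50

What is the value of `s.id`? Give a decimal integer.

9

[0]=0xa9 [1]=0x96 [2]=0xa2 [3]=0x50 (little-endian) → word 0x50a296a9
id [0+:4] = (word>>0) & 0xf = 9  ←
ver [4+:5] = (word>>4) & 0x1f = 10
flags [9+:1] = (word>>9) & 0x1 = 1
kind [10+:3] = (word>>10) & 0x7 = 5
prio [13+:15] = (word>>13) & 0x7fff = 1300
opcode [28+:4] = (word>>28) & 0xf = 5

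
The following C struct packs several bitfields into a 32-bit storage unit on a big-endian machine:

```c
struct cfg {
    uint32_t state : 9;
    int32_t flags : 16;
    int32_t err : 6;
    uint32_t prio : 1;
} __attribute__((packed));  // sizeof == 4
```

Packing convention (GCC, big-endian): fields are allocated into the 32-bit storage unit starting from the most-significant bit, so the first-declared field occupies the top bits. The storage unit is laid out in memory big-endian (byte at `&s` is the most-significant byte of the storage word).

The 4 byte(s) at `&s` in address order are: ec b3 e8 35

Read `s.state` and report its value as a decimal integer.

[0]=0xec [1]=0xb3 [2]=0xe8 [3]=0x35 (big-endian) → word 0xecb3e835
state:9 @ bit 23 → (0xecb3e835>>23)&0x1ff = 0x1d9  ←
flags:16 @ bit 7 → (0xecb3e835>>7)&0xffff = 0x67d0
err:6 @ bit 1 → (0xecb3e835>>1)&0x3f = 0x1a
prio:1 @ bit 0 → (0xecb3e835>>0)&0x1 = 0x1

473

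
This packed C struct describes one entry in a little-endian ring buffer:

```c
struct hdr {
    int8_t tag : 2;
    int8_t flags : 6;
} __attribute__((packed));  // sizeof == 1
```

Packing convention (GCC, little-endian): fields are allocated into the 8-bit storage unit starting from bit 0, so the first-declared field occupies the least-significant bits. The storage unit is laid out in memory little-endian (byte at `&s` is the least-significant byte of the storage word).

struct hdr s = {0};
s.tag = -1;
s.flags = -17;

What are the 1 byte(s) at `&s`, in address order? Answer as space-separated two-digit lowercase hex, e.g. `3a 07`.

[0+:2] tag=-1 & 0x3 = 0x3; word=0x03
[2+:6] flags=-17 & 0x3f = 0x2f; word=0xbf
word = 0xbf → little-endian bytes:
  [0]=0xbf

bf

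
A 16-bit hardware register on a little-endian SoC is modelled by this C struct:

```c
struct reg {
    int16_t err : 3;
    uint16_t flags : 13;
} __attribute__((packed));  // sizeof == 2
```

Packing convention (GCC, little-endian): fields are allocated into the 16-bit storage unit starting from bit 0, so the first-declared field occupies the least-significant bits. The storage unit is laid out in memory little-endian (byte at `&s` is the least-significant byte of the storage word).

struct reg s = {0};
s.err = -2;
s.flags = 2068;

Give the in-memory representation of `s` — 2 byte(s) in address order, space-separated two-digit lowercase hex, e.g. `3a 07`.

[0+:3] err=-2 & 0x7 = 0x6; word=0x0006
[3+:13] flags=2068 & 0x1fff = 0x814; word=0x40a6
word = 0x40a6 → little-endian bytes:
  [0]=0xa6  [1]=0x40

a6 40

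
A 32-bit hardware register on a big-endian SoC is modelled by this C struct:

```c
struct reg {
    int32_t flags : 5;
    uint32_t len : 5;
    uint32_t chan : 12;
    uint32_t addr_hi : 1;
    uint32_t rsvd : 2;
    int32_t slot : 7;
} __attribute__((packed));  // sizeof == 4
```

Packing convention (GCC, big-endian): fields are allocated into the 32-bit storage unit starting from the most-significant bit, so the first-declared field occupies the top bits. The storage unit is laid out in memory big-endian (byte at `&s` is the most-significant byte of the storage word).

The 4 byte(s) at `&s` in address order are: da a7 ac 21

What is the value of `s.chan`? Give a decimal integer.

[0]=0xda [1]=0xa7 [2]=0xac [3]=0x21 (big-endian) → word 0xdaa7ac21
flags:5 @ bit 27 → (0xdaa7ac21>>27)&0x1f = 0x1b
len:5 @ bit 22 → (0xdaa7ac21>>22)&0x1f = 0xa
chan:12 @ bit 10 → (0xdaa7ac21>>10)&0xfff = 0x9eb  ←
addr_hi:1 @ bit 9 → (0xdaa7ac21>>9)&0x1 = 0x0
rsvd:2 @ bit 7 → (0xdaa7ac21>>7)&0x3 = 0x0
slot:7 @ bit 0 → (0xdaa7ac21>>0)&0x7f = 0x21

2539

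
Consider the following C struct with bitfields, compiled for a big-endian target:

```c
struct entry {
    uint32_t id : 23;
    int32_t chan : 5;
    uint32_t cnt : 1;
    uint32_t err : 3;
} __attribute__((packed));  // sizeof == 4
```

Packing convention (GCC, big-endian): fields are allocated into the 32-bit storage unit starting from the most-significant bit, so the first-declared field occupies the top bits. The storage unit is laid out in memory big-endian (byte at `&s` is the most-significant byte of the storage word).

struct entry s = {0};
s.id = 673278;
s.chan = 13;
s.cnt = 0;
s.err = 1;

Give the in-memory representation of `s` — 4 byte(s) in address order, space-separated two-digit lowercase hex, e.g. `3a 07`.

id (23b) val=673278 bits=0xa45fe at bit 9: 0x148bfc00
chan (5b) val=13 bits=0xd at bit 4: 0x148bfcd0
cnt (1b) val=0 bits=0x0 at bit 3: 0x148bfcd0
err (3b) val=1 bits=0x1 at bit 0: 0x148bfcd1
word = 0x148bfcd1 → big-endian bytes:
  [0]=0x14  [1]=0x8b  [2]=0xfc  [3]=0xd1

14 8b fc d1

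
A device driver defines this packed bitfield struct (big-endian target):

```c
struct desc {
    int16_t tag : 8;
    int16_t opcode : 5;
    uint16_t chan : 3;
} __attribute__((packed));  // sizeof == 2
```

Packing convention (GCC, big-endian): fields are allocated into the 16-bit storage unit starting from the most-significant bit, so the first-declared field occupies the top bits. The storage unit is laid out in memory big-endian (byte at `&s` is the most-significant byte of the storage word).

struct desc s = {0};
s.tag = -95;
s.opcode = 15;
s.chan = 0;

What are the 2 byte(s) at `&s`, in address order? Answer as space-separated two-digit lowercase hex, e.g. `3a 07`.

a1 78

[8+:8] tag=-95 & 0xff = 0xa1; word=0xa100
[3+:5] opcode=15 & 0x1f = 0xf; word=0xa178
[0+:3] chan=0 & 0x7 = 0x0; word=0xa178
word = 0xa178 → big-endian bytes:
  [0]=0xa1  [1]=0x78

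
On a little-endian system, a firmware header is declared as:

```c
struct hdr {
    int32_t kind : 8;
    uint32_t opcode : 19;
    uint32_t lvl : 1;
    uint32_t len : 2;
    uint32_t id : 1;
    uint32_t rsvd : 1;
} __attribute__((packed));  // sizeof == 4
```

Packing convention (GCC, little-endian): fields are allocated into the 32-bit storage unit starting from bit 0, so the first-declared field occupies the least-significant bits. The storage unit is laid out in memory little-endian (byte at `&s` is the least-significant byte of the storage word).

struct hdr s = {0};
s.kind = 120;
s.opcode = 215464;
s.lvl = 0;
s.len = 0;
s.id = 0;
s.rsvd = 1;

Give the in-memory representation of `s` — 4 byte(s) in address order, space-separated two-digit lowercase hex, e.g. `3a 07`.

78 a8 49 83

kind (8b) val=120 bits=0x78 at bit 0: 0x00000078
opcode (19b) val=215464 bits=0x349a8 at bit 8: 0x0349a878
lvl (1b) val=0 bits=0x0 at bit 27: 0x0349a878
len (2b) val=0 bits=0x0 at bit 28: 0x0349a878
id (1b) val=0 bits=0x0 at bit 30: 0x0349a878
rsvd (1b) val=1 bits=0x1 at bit 31: 0x8349a878
word = 0x8349a878 → little-endian bytes:
  [0]=0x78  [1]=0xa8  [2]=0x49  [3]=0x83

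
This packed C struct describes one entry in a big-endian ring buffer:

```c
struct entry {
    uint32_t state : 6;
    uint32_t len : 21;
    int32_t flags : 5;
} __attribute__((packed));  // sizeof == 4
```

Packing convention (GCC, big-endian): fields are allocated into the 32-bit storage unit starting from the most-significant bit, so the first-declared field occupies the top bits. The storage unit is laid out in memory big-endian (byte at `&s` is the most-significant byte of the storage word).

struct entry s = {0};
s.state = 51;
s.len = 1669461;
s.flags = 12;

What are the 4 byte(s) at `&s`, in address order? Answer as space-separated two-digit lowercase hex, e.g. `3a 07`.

cf 2f 2a ac

[26+:6] state=51 & 0x3f = 0x33; word=0xcc000000
[5+:21] len=1669461 & 0x1fffff = 0x197955; word=0xcf2f2aa0
[0+:5] flags=12 & 0x1f = 0xc; word=0xcf2f2aac
word = 0xcf2f2aac → big-endian bytes:
  [0]=0xcf  [1]=0x2f  [2]=0x2a  [3]=0xac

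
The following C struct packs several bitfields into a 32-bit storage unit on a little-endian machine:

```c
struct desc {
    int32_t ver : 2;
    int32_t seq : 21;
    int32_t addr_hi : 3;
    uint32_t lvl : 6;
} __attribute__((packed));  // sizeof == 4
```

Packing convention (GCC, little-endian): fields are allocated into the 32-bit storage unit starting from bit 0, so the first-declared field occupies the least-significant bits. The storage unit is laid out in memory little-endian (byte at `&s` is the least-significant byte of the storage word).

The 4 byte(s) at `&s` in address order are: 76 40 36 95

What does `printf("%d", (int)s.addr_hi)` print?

[0]=0x76 [1]=0x40 [2]=0x36 [3]=0x95 (little-endian) → word 0x95364076
ver:2 @ bit 0 → (0x95364076>>0)&0x3 = 0x2
seq:21 @ bit 2 → (0x95364076>>2)&0x1fffff = 0xd901d
addr_hi:3 @ bit 23 → (0x95364076>>23)&0x7 = 0x2  ←
lvl:6 @ bit 26 → (0x95364076>>26)&0x3f = 0x25
addr_hi signed 3b, MSB=0: value = 2

2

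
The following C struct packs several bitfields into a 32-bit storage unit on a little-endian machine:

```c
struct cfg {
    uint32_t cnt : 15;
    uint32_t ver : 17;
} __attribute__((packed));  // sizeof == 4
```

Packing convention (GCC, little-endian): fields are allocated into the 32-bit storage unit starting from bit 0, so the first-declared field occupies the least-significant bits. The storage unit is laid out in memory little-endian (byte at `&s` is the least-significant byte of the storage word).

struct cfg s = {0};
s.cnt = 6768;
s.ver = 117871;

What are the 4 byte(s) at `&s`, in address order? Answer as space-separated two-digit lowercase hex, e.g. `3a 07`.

cnt (15b) val=6768 bits=0x1a70 at bit 0: 0x00001a70
ver (17b) val=117871 bits=0x1cc6f at bit 15: 0xe6379a70
word = 0xe6379a70 → little-endian bytes:
  [0]=0x70  [1]=0x9a  [2]=0x37  [3]=0xe6

70 9a 37 e6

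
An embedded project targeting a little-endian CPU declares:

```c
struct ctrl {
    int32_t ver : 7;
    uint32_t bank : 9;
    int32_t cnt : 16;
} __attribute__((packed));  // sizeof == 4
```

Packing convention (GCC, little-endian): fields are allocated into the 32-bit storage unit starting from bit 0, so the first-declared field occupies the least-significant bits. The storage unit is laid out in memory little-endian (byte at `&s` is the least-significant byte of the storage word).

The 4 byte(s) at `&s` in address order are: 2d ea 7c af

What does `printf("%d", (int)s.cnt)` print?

[0]=0x2d [1]=0xea [2]=0x7c [3]=0xaf (little-endian) → word 0xaf7cea2d
ver:7 @ bit 0 → (0xaf7cea2d>>0)&0x7f = 0x2d
bank:9 @ bit 7 → (0xaf7cea2d>>7)&0x1ff = 0x1d4
cnt:16 @ bit 16 → (0xaf7cea2d>>16)&0xffff = 0xaf7c  ←
cnt signed 16b, MSB=1: 44924 - 65536 = -20612

-20612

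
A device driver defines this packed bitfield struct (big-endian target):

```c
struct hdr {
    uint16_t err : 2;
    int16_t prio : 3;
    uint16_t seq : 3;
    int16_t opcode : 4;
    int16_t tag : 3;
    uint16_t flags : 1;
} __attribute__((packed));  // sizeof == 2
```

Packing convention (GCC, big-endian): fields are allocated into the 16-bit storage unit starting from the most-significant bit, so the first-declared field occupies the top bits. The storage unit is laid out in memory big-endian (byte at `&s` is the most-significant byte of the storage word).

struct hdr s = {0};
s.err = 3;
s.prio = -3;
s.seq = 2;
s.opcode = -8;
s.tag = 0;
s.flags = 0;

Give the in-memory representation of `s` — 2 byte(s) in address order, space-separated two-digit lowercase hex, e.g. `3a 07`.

err:2 = 3 → 0x3 << 14 → word 0xc000
prio:3 = -3 → 0x5 << 11 → word 0xe800
seq:3 = 2 → 0x2 << 8 → word 0xea00
opcode:4 = -8 → 0x8 << 4 → word 0xea80
tag:3 = 0 → 0x0 << 1 → word 0xea80
flags:1 = 0 → 0x0 << 0 → word 0xea80
word = 0xea80 → big-endian bytes:
  [0]=0xea  [1]=0x80

ea 80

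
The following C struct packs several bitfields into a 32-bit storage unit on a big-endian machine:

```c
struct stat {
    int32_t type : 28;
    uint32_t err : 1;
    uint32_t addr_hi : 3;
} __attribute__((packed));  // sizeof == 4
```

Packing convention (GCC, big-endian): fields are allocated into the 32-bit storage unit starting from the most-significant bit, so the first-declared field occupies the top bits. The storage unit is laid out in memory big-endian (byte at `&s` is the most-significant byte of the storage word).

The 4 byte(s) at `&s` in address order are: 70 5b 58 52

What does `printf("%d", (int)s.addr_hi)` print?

[0]=0x70 [1]=0x5b [2]=0x58 [3]=0x52 (big-endian) → word 0x705b5852
type [4+:28] = (word>>4) & 0xfffffff = 117814661
err [3+:1] = (word>>3) & 0x1 = 0
addr_hi [0+:3] = (word>>0) & 0x7 = 2  ←

2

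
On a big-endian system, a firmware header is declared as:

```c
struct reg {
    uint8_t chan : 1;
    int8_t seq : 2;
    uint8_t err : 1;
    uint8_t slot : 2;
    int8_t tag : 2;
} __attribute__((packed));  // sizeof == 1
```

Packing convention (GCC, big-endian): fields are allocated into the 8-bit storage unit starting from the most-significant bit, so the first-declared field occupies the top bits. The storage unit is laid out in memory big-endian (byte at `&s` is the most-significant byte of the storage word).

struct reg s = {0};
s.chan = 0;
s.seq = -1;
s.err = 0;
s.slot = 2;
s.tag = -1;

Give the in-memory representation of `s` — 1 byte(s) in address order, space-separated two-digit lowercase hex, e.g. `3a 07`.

chan (1b) val=0 bits=0x0 at bit 7: 0x00
seq (2b) val=-1 bits=0x3 at bit 5: 0x60
err (1b) val=0 bits=0x0 at bit 4: 0x60
slot (2b) val=2 bits=0x2 at bit 2: 0x68
tag (2b) val=-1 bits=0x3 at bit 0: 0x6b
word = 0x6b → big-endian bytes:
  [0]=0x6b

6b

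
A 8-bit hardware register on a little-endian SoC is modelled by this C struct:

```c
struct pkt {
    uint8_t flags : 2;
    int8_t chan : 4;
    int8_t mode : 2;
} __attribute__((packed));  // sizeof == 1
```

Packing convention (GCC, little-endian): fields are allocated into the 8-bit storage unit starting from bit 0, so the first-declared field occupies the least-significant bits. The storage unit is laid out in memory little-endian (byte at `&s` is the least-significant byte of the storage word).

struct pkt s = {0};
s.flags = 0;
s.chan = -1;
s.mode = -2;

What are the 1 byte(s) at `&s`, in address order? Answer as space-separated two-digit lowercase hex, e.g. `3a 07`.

flags (2b) val=0 bits=0x0 at bit 0: 0x00
chan (4b) val=-1 bits=0xf at bit 2: 0x3c
mode (2b) val=-2 bits=0x2 at bit 6: 0xbc
word = 0xbc → little-endian bytes:
  [0]=0xbc

bc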